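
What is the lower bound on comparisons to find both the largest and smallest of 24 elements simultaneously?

Pair elements first (floor(24/2) comparisons), then find max among winners and min among losers. Total: ceil(3*24/2) - 2 = 34 comparisons.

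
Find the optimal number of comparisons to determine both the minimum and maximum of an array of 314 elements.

Naive approach: 626 comparisons (313 for max + 313 for min).
Optimal: Compare elements in pairs first (floor(n/2) = 157 comparisons), then find max among winners and min among losers (156 comparisons each).
Total: ceil(3n/2) - 2 = 469 comparisons. An adversary argument shows this is also a lower bound.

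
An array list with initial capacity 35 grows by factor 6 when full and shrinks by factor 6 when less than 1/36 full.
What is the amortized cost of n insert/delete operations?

Using potential function Phi = |6*size - capacity|. Resizing costs are offset by potential release. Amortized O(1) per operation.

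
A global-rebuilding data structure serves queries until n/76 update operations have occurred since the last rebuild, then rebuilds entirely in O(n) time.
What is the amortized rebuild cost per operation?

The O(n) rebuild is triggered by n/76 operations, so each contributes O(n)/(n/76) = O(76) = O(1) to the rebuild cost.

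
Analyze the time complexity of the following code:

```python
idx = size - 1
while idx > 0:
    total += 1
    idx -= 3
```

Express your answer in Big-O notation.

Time complexity: O(n).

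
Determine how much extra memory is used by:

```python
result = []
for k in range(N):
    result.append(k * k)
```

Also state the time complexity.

Space complexity: O(n).
Auxiliary storage grows linearly with the input size n in the worst case.
Time complexity: O(n).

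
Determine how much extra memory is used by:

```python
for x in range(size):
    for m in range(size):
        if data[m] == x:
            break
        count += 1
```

Space complexity: O(1).
Only a constant amount of auxiliary storage is used; nothing grows with n.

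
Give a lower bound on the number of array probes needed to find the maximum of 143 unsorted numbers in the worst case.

Adversary: any unprobed cell could hold a value larger than everything seen so far. If fewer than 143 cells are probed, the adversary places the max in an unprobed cell. So all 143 cells must be examined; together with 143-1 comparisons this is tight.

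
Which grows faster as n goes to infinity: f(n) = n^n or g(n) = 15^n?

f(n) = n^n grows faster: n^n / 15^n = (n/15)^n -> infinity once n > 15.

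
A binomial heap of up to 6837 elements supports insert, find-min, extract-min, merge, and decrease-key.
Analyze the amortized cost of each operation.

A binomial heap with n <= 6837 elements has at most floor(log_2 6837) + 1 = 13 trees. Using potential Phi = number of trees: Insert adds one tree, but cascading merges reduce count -- amortized O(1). Find-min reads the cached minimum pointer: O(1). Extract-min creates O(log n) new trees: O(log n). Merge combines tree lists: O(log n). Decrease-key sifts the element up its tree of height <= log n: O(log n).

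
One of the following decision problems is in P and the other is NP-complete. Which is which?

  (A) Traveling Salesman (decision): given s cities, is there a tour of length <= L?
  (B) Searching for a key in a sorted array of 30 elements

(A) is NP-complete: reduces from Hamiltonian Cycle.
(B) is P: binary search runs in O(log n).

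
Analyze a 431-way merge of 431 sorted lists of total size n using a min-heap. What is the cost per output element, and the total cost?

Maintain a min-heap of size 431 holding the current head of each list. Each output step does one extract-min (O(log 431)) and one insert of that list's next element (O(log 431)). Each of the n elements passes through the heap exactly once, so the total cost is O(n log 431), i.e. O(log 431) per output element.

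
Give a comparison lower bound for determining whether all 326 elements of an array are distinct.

In the algebraic decision-tree model, the YES region for element distinctness on 326 elements has 326! connected components (one per ordering). Ben-Or's theorem then gives a lower bound of Omega(log(n!)) = Omega(n log n).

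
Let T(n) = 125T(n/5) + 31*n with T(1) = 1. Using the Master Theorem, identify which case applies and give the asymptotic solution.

a=125, b=5, f(n)=31*n.
log_5(125) = 3 > 1.
Since f(n) = O(n^1) is polynomially smaller than n^3, Case 1 applies.
T(n) = Theta(n^3).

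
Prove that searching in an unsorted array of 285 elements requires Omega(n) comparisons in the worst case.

An adversary can always place the target in the last position checked. Until all 285 positions are examined, the target might be in any unchecked position. Therefore 285 comparisons are necessary.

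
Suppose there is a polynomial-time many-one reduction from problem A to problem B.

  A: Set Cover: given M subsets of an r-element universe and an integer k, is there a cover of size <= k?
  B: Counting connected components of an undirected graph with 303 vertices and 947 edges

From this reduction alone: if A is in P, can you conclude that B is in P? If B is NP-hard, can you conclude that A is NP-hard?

A poly-time reduction A <=_p B transfers tractability DOWN (B easy => A easy) and hardness UP (A hard => B hard), not the reverse.
From A in P, the reduction alone does NOT give B in P: any problem in P trivially reduces to SAT, yet SAT is not known to be in P.
From B NP-hard, the reduction alone does NOT give A NP-hard: again, easy problems reduce to hard ones.
(Here in fact A is NP-complete and B is in P, so no such reduction is known -- its existence would imply P = NP; the analysis concerns only what the assumed reduction would or would not let you conclude.)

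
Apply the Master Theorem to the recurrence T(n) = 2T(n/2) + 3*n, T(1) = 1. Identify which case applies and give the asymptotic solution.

a=2, b=2, f(n)=3*n.
log_2(2) = 1, so n^(log_b(a)) = n.
f(n) = Theta(n), so Case 2 applies.
T(n) = Theta(n log n).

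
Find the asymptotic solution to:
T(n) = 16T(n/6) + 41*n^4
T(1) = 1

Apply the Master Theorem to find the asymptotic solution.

a=16, b=6, f(n)=41*n^4. log_6(16) = 1.547 < 4. Case 3: T(n) = O(n^4).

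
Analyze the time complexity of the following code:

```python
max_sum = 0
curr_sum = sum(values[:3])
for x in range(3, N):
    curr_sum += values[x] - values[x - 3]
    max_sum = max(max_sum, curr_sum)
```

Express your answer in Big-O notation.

Time complexity: O(n).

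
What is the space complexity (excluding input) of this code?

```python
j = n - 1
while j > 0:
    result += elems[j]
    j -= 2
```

Space complexity: O(1).
Only a constant amount of auxiliary storage is used; nothing grows with n.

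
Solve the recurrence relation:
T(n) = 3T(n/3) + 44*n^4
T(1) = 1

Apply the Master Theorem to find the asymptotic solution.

a=3, b=3, f(n)=44*n^4. log_3(3) = 1 < 4. Case 3: T(n) = O(n^4).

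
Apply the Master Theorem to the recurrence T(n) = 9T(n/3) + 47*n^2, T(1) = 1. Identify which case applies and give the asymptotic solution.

a=9, b=3, f(n)=47*n^2.
log_3(9) = 2, so n^(log_b(a)) = n^2.
f(n) = Theta(n^2), so Case 2 applies.
T(n) = Theta(n^2 log n).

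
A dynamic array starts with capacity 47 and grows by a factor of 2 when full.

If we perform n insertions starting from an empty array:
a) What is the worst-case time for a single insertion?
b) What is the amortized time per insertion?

(a) Worst-case single insertion: O(n) -- when the array is full at capacity c, the resize copies all c elements, and c can be Theta(n).
(b) Resizes happen at sizes 47, 94, 188, ... Total copy cost for n insertions: 47 + 94 + ... = O(n) (geometric series with ratio 1/2). Amortized cost per insertion: O(n)/n = O(1).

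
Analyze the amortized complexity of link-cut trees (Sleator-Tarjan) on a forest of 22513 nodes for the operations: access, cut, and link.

Link-cut trees represent the forest using splay trees over preferred paths. With potential Phi = sum over nodes of log(size of virtual subtree), each access on 22513 nodes is O(log 22513) = O(log n) amortized by the splay-tree access lemma. Cut and link are O(1) plus one access.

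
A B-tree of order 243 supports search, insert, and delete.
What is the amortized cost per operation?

B-tree of order 243 has height O(log_243 n). Each operation traverses the tree height. Splits during insert and merges during delete are O(1) each and occur at most once per level. Total cost per operation: O(log_243 n).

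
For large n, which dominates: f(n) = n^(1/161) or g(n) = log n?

f(n) = n^(1/161) grows faster: any positive power of n dominates log n.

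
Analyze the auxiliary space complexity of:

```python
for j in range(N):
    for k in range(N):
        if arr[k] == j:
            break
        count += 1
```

Space complexity: O(1).
Only a constant amount of auxiliary storage is used; nothing grows with n.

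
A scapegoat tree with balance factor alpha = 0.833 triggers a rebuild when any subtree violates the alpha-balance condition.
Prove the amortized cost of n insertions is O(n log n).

Define potential Phi = c * sum of |size(left(v)) - size(right(v))| over all nodes. An insertion at depth d costs O(d) = O(log n) and increases Phi by O(log n). When a rebuild of subtree of size s occurs, it costs O(s) but reduces Phi by Omega(s). With alpha = 0.833, between rebuilds Omega(s) insertions must occur. Amortized cost per insertion: O(log n).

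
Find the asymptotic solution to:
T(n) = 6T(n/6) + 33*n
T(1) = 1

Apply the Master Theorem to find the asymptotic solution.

a=6, b=6, f(n)=33*n. log_6(6) = 1. Case 2: T(n) = O(n log n).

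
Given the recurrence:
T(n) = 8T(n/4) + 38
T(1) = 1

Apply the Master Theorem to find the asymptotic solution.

a=8, b=4, f(n)=38. log_4(8) = 1.5. Case 1 of Master Theorem: T(n) = O(n^1.5).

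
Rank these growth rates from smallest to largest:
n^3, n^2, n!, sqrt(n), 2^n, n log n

Ordered by growth rate: sqrt(n) < n log n < n^2 < n^3 < 2^n < n!.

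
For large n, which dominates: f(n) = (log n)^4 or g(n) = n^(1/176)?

g(n) = n^(1/176) grows faster: any positive power of n dominates any polylog.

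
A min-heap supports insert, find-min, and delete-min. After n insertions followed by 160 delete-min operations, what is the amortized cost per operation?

Insert takes O(log n) worst case. Delete-min takes O(log n). Over a sequence of n inserts and 160 delete-mins, total cost is O((n + 160) log n). Amortized per operation: O(log n).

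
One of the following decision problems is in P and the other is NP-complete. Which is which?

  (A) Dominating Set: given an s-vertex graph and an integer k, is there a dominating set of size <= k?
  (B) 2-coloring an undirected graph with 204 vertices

(A) is NP-complete: reduces from Set Cover (with k part of the input).
(B) is P: 2-coloring is bipartiteness testing via BFS, O(V+E).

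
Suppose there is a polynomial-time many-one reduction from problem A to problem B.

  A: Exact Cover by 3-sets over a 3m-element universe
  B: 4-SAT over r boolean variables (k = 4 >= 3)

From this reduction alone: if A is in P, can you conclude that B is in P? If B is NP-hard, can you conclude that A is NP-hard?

A poly-time reduction A <=_p B transfers tractability DOWN (B easy => A easy) and hardness UP (A hard => B hard), not the reverse.
From A in P, the reduction alone does NOT give B in P: any problem in P trivially reduces to SAT, yet SAT is not known to be in P.
From B NP-hard, the reduction alone does NOT give A NP-hard: again, easy problems reduce to hard ones.
(Here in fact A is NP-complete and B is NP-complete.)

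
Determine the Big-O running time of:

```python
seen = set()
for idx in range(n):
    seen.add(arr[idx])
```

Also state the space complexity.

Time complexity: O(n).
Space complexity: O(n).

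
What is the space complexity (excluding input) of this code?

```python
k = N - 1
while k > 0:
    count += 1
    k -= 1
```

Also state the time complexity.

Space complexity: O(1).
Only a constant amount of auxiliary storage is used; nothing grows with n.
Time complexity: O(n).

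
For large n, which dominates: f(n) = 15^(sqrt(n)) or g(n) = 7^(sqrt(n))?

f(n) = 15^(sqrt(n)) grows faster: ratio is (15/7)^(sqrt(n)) -> infinity since 15/7 > 1.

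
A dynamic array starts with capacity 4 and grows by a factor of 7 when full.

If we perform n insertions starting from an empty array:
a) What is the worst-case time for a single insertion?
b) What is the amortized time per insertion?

(a) Worst-case single insertion: O(n) -- when the array is full at capacity c, the resize copies all c elements, and c can be Theta(n).
(b) Resizes happen at sizes 4, 28, 196, ... Total copy cost for n insertions: 4 + 28 + ... = O(n) (geometric series with ratio 1/7). Amortized cost per insertion: O(n)/n = O(1).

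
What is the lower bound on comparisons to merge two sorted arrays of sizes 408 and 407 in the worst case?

Adversary: with |408 - 407| <= 1 the inputs can be fully interleaved so that every adjacent pair in the merged output comes from different arrays. Then each of the 814 adjacent pairs must be directly compared, or the algorithm cannot determine their relative order. Standard merge meets this bound.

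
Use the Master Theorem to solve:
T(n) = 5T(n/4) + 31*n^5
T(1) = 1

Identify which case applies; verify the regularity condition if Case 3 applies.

a=5, b=4, f(n)=31*n^5.
log_4(5) = 1.161 < 5.
f(n) = Omega(n^(1.161+epsilon)) for some epsilon > 0, so Case 3 is the candidate.
Regularity: a*f(n/b) = 5*31*(n/4)^5 = (5/1024)*31*n^5 <= c*f(n) with c = 5/1024 < 1. Satisfied.
Case 3: T(n) = Theta(n^5).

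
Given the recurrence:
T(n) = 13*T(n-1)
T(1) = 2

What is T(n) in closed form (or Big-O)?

Each step multiplies by 13. T(n) = T(1)*13^(n-1) = 2*13^(n-1).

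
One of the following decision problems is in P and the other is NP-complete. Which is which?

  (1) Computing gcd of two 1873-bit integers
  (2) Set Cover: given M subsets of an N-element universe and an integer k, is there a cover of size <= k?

(1) is P: the Euclidean algorithm runs in polynomial time in the bit-length.
(2) is NP-complete: one of Karp's 21 NP-complete problems (with k part of the input).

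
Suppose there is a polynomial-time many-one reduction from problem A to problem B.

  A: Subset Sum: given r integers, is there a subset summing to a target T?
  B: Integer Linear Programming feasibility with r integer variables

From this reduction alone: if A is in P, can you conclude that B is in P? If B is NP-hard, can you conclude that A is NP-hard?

A poly-time reduction A <=_p B transfers tractability DOWN (B easy => A easy) and hardness UP (A hard => B hard), not the reverse.
From A in P, the reduction alone does NOT give B in P: any problem in P trivially reduces to SAT, yet SAT is not known to be in P.
From B NP-hard, the reduction alone does NOT give A NP-hard: again, easy problems reduce to hard ones.
(Here in fact A is NP-complete and B is NP-complete.)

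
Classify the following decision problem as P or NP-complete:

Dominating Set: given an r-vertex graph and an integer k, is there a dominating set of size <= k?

This problem is NP-complete: reduces from Set Cover (with k part of the input).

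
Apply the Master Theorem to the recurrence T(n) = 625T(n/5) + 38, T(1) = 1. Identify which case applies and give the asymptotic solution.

a=625, b=5, f(n)=38.
log_5(625) = 4 > 0.
Since f(n) = O(n^0) is polynomially smaller than n^4, Case 1 applies.
T(n) = Theta(n^4).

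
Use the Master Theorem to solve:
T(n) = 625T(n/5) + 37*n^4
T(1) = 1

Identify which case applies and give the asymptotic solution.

a=625, b=5, f(n)=37*n^4.
log_5(625) = 4, so n^(log_b(a)) = n^4.
f(n) = Theta(n^4), so Case 2 applies.
T(n) = Theta(n^4 log n).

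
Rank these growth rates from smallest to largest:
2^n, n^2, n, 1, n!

Ordered by growth rate: 1 < n < n^2 < 2^n < n!.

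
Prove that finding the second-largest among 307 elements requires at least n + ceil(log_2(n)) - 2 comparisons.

Lower bound (adversary): identifying the maximum requires 307-1 comparisons (each eliminates one candidate). Assign weight 1 to each element; on each comparison the adversary lets the heavier side win and gives it the loser's weight. The max ends with weight 307, but each comparison it wins at most doubles its weight, so the max must win >= ceil(log_2(307)) = 9 comparisons. The second-largest is one of those 9 direct losers to the max, and identifying which one is largest needs >= 9-1 further comparisons. Total >= 307-1 + 9-1 = 314.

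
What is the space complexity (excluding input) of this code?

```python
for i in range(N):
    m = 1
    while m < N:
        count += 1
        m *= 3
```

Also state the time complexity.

Space complexity: O(1).
Only a constant amount of auxiliary storage is used; nothing grows with n.
Time complexity: O(n log n).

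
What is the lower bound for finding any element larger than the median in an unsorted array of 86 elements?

To find an element larger than the median of 86 elements, we must see Omega(n) elements. Without seeing enough elements, an adversary can make any unseen element the median.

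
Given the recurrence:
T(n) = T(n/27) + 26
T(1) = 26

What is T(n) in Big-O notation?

Each step divides n by 27 and adds 26. After log_27(n) steps, T(n) = O(log n).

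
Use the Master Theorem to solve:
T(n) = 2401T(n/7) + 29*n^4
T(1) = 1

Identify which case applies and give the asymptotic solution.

a=2401, b=7, f(n)=29*n^4.
log_7(2401) = 4, so n^(log_b(a)) = n^4.
f(n) = Theta(n^4), so Case 2 applies.
T(n) = Theta(n^4 log n).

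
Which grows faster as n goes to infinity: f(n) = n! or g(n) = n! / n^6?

f(n) = n! grows faster: the ratio n!/(n!/n^6) = n^6 -> infinity.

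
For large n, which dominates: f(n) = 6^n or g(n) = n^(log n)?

f(n) = 6^n grows faster: take logs: log(n^(log n)) = (log n)^2, log(6^n) = n log 6; n dominates (log n)^2.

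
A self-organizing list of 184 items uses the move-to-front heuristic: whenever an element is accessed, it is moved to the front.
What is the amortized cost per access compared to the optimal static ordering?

With potential Phi = number of inversions between the MTF list and the optimal static list (at most C(184,2)), each access has amortized cost at most 2 * (cost under optimal static ordering). This is the move-to-front 2-competitiveness result.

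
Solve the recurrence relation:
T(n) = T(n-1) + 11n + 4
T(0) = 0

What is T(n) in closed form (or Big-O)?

Dominant term in sum is 11*sum(i, i=1..n) = 11*n*(n+1)/2 = O(n^2).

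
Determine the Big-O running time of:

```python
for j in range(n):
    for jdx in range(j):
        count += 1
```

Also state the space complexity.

Time complexity: O(n^2).
Space complexity: O(1).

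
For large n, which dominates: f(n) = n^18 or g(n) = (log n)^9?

f(n) = n^18 grows faster: any positive polynomial dominates any polylog.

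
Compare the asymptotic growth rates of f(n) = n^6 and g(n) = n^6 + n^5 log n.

f(n) = n^6 and g(n) = n^6 + n^5 log n are Theta of each other: the lower-order n^5 log n term is o(n^6); both are Theta(n^6).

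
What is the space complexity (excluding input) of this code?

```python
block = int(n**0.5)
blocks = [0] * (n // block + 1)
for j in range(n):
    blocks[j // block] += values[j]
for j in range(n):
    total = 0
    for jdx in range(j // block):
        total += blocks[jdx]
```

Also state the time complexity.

Space complexity: O(sqrt(n)).
Storage scales with sqrt(n).
Time complexity: O(n * sqrt(n)).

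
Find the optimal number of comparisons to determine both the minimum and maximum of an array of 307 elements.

Naive approach: 612 comparisons (306 for max + 306 for min).
Optimal: Compare elements in pairs first (floor(n/2) = 153 comparisons), then find max among winners and min among losers (153 comparisons each).
Total: ceil(3n/2) - 2 = 459 comparisons. An adversary argument shows this is also a lower bound.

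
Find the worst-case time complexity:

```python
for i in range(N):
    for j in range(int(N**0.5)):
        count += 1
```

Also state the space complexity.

Time complexity: O(n * sqrt(n)).
Space complexity: O(1).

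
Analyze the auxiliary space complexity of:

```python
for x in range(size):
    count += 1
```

Space complexity: O(1).
Only a constant amount of auxiliary storage is used; nothing grows with n.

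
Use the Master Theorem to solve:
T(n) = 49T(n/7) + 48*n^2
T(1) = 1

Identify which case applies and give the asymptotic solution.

a=49, b=7, f(n)=48*n^2.
log_7(49) = 2, so n^(log_b(a)) = n^2.
f(n) = Theta(n^2), so Case 2 applies.
T(n) = Theta(n^2 log n).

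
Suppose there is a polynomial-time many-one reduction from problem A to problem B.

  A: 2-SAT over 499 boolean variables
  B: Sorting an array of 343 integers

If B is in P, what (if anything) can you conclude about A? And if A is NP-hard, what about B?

A poly-time reduction A <=_p B means any A-instance can be transformed to a B-instance in poly time.
If B is in P: compose the reduction with B's poly-time algorithm to solve A in poly time, so A is in P.
If A is NP-hard: every NP problem reduces to A, which reduces to B; composing reductions, every NP problem reduces to B, so B is NP-hard.
(Here in fact A is P and B is P.)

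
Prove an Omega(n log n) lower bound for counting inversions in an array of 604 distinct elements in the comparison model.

Decision-tree argument: at any leaf, the comparisons made (with transitivity) must totally order all 604 elements -- otherwise some pair (i,j) is unordered, and an adversary can present two inputs agreeing on every comparison made but with that pair flipped, changing the inversion count by 1, so the leaf's output is wrong on one of them. Hence the tree has >= 604! leaves and height >= log_2(604!) = Omega(n log n). Modified merge sort achieves O(n log n).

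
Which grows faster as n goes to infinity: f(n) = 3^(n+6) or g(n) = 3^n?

f(n) = 3^(n+6) and g(n) = 3^n are Theta of each other: 3^(n+6) = 3^6 * 3^n = Theta(3^n).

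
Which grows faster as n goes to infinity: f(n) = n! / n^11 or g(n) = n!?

g(n) = n! grows faster: the ratio n!/(n!/n^11) = n^11 -> infinity.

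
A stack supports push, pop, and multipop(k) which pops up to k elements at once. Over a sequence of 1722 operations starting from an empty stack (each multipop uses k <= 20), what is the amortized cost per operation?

Each element is pushed exactly once and popped at most once (whether by pop or as part of a multipop). So the total number of individual pops over the whole sequence is at most the number of pushes, which is at most 1722. Total work <= 2 * 1722, hence O(1) amortized per operation.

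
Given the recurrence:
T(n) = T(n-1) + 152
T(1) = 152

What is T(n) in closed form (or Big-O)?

Unrolling: T(n) = T(n-1) + 152 = T(n-2) + 2*152 = ... = T(1) + (n-1)*152 = 152 + (n-1)*152 = 152n.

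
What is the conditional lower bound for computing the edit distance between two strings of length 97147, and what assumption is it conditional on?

Under SETH (the Strong Exponential Time Hypothesis), edit distance on length-97147 strings cannot be computed in O(n^(2-epsilon)) time for any epsilon > 0 (Backurs-Indyk). The reduction is from CNF-SAT via the orthogonal vectors problem.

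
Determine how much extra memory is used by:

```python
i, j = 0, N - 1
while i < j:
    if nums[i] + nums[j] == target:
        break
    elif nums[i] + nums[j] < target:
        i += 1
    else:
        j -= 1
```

Space complexity: O(1).
Only a constant amount of auxiliary storage is used; nothing grows with n.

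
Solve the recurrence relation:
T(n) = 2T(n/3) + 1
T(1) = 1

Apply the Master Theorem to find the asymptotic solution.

a=2, b=3, f(n)=1. log_3(2) = 0.6309. Case 1 of Master Theorem: T(n) = O(n^0.6309).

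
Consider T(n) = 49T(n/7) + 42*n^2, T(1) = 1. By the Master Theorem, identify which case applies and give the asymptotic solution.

a=49, b=7, f(n)=42*n^2.
log_7(49) = 2, so n^(log_b(a)) = n^2.
f(n) = Theta(n^2), so Case 2 applies.
T(n) = Theta(n^2 log n).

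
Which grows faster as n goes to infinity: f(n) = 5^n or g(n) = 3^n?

f(n) = 5^n grows faster: (5/3)^n -> infinity since 5/3 > 1.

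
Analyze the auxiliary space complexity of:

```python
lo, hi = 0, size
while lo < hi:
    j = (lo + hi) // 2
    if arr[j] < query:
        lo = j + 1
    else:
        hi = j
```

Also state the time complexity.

Space complexity: O(1).
Only a constant amount of auxiliary storage is used; nothing grows with n.
Time complexity: O(log n).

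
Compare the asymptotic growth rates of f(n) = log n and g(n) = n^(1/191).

g(n) = n^(1/191) grows faster: any positive power of n dominates log n.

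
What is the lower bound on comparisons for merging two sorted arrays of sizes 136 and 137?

Adversary argument: with sizes 136 and 137 (differing by at most 1), interleave the two arrays so that every consecutive pair in the output comes from different inputs. Then each of the 272 adjacent output pairs must be directly compared, or the algorithm cannot determine their relative order. So 272 comparisons are necessary; standard merge achieves this.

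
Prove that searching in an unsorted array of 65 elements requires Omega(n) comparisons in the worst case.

An adversary can always place the target in the last position checked. Until all 65 positions are examined, the target might be in any unchecked position. Therefore 65 comparisons are necessary.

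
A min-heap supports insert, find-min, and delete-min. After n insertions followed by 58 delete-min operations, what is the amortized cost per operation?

Insert takes O(log n) worst case. Delete-min takes O(log n). Over a sequence of n inserts and 58 delete-mins, total cost is O((n + 58) log n). Amortized per operation: O(log n).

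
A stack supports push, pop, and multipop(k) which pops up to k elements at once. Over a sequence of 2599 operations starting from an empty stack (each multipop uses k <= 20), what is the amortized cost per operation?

Each element is pushed exactly once and popped at most once (whether by pop or as part of a multipop). So the total number of individual pops over the whole sequence is at most the number of pushes, which is at most 2599. Total work <= 2 * 2599, hence O(1) amortized per operation.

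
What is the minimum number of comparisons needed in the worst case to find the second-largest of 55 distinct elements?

Lower bound: finding the max needs 55-1 comparisons. By the adversary weight-doubling argument, the max must personally win >= ceil(log_2(55)) = 6 comparisons; the 2nd-largest is among those 6 losers, needing 6-1 more comparisons. Total >= 55-1 + 6-1 = 59. A balanced knockout tournament achieves this.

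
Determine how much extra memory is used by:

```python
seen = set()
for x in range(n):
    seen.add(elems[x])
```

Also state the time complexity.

Space complexity: O(n).
Auxiliary storage grows linearly with the input size n in the worst case.
Time complexity: O(n).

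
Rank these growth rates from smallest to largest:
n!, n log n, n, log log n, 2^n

Ordered by growth rate: log log n < n < n log n < 2^n < n!.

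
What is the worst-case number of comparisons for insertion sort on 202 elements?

Insertion sort on reverse-sorted input: 1 + 2 + ... + (202-1) = 20301 comparisons.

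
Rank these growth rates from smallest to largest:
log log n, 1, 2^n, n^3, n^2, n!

Ordered by growth rate: 1 < log log n < n^2 < n^3 < 2^n < n!.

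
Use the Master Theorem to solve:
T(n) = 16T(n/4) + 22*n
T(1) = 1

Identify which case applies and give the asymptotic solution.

a=16, b=4, f(n)=22*n.
log_4(16) = 2 > 1.
Since f(n) = O(n^1) is polynomially smaller than n^2, Case 1 applies.
T(n) = Theta(n^2).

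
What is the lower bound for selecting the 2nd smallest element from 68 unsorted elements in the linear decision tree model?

Selecting the 2nd smallest of 68 elements requires Omega(n) comparisons. Every element must be compared at least once. The BFPRT algorithm achieves O(n), making this tight.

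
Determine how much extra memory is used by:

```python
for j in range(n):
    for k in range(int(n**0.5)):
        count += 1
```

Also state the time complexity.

Space complexity: O(1).
Only a constant amount of auxiliary storage is used; nothing grows with n.
Time complexity: O(n * sqrt(n)).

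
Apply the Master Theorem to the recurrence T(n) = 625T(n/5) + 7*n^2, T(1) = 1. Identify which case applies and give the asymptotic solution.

a=625, b=5, f(n)=7*n^2.
log_5(625) = 4 > 2.
Since f(n) = O(n^2) is polynomially smaller than n^4, Case 1 applies.
T(n) = Theta(n^4).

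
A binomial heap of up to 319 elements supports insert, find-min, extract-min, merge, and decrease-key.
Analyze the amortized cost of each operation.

A binomial heap with n <= 319 elements has at most floor(log_2 319) + 1 = 9 trees. Using potential Phi = number of trees: Insert adds one tree, but cascading merges reduce count -- amortized O(1). Find-min reads the cached minimum pointer: O(1). Extract-min creates O(log n) new trees: O(log n). Merge combines tree lists: O(log n). Decrease-key sifts the element up its tree of height <= log n: O(log n).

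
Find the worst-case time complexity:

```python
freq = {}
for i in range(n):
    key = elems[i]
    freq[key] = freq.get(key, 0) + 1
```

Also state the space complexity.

Time complexity: O(n).
Space complexity: O(n).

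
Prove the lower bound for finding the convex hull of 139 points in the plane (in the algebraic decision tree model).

Reduction from sorting: given 139 numbers x_1,...,x_{139}, map x_i to the point (x_i, x_i^2) on the parabola y = x^2. All points are on the convex hull, and walking the hull gives them in sorted x-order. Since sorting requires Omega(n log n), so does planar convex hull.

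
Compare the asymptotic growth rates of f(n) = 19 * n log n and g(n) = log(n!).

f(n) = 19 * n log n and g(n) = log(n!) are Theta of each other: Stirling: log(n!) = n log n - n + O(log n) = Theta(n log n); the constant 19 doesn't change the Theta class.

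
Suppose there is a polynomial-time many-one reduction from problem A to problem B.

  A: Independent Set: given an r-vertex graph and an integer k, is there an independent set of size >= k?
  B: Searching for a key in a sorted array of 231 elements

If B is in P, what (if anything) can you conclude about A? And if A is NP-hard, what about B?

A poly-time reduction A <=_p B means any A-instance can be transformed to a B-instance in poly time.
If B is in P: compose the reduction with B's poly-time algorithm to solve A in poly time, so A is in P.
If A is NP-hard: every NP problem reduces to A, which reduces to B; composing reductions, every NP problem reduces to B, so B is NP-hard.
(Here in fact A is NP-complete and B is in P, so no such reduction is known -- its existence would imply P = NP; the analysis concerns only what the assumed reduction would or would not let you conclude.)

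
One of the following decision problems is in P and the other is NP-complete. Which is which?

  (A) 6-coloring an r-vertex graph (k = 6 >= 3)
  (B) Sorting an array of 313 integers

(A) is NP-complete: graph k-coloring for k>=3 is NP-complete by reduction from 3-SAT.
(B) is P: merge sort runs in O(n log n).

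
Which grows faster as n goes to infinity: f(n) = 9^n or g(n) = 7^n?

f(n) = 9^n grows faster: (9/7)^n -> infinity since 9/7 > 1.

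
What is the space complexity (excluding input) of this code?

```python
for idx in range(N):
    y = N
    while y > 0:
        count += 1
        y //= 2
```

Space complexity: O(1).
Only a constant amount of auxiliary storage is used; nothing grows with n.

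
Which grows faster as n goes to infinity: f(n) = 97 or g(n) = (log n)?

g(n) = (log n) grows faster: any unbounded function dominates a constant.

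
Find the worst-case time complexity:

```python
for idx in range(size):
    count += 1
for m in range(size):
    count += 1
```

Time complexity: O(n).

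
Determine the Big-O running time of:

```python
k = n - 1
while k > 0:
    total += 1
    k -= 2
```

Time complexity: O(n).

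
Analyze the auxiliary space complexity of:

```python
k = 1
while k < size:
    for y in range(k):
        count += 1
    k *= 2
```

Space complexity: O(1).
Only a constant amount of auxiliary storage is used; nothing grows with n.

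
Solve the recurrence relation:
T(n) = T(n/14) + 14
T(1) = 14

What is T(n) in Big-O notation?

Each step divides n by 14 and adds 14. After log_14(n) steps, T(n) = O(log n).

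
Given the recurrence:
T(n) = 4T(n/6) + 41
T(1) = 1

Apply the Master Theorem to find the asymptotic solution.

a=4, b=6, f(n)=41. log_6(4) = 0.7737. Case 1 of Master Theorem: T(n) = O(n^0.7737).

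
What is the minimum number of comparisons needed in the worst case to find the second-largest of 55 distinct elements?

Lower bound: finding the max needs 55-1 comparisons. By the adversary weight-doubling argument, the max must personally win >= ceil(log_2(55)) = 6 comparisons; the 2nd-largest is among those 6 losers, needing 6-1 more comparisons. Total >= 55-1 + 6-1 = 59. A balanced knockout tournament achieves this.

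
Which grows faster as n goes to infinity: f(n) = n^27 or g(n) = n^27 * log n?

g(n) = n^27 * log n grows faster: extra log n factor -> infinity.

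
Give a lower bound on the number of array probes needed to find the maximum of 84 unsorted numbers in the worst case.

Adversary: any unprobed cell could hold a value larger than everything seen so far. If fewer than 84 cells are probed, the adversary places the max in an unprobed cell. So all 84 cells must be examined; together with 84-1 comparisons this is tight.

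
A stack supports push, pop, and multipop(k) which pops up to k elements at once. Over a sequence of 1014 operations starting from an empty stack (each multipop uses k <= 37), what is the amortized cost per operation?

Each element is pushed exactly once and popped at most once (whether by pop or as part of a multipop). So the total number of individual pops over the whole sequence is at most the number of pushes, which is at most 1014. Total work <= 2 * 1014, hence O(1) amortized per operation.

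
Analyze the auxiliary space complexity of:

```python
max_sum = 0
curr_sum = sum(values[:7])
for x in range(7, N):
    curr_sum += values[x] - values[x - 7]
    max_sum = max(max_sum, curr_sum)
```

Space complexity: O(1).
Only a constant amount of auxiliary storage is used; nothing grows with n.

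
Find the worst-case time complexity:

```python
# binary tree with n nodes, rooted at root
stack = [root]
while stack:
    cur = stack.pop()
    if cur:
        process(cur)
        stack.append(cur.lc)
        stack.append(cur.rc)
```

Time complexity: O(n).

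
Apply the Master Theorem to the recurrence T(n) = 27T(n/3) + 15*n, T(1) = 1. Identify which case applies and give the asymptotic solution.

a=27, b=3, f(n)=15*n.
log_3(27) = 3 > 1.
Since f(n) = O(n^1) is polynomially smaller than n^3, Case 1 applies.
T(n) = Theta(n^3).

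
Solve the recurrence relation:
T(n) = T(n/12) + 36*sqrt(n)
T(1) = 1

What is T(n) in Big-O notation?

Each level contributes sqrt(n/12^k). Geometric series with ratio 1/sqrt(12) < 1 sums to O(sqrt(n)).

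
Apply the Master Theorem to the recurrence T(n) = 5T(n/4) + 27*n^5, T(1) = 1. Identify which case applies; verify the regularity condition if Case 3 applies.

a=5, b=4, f(n)=27*n^5.
log_4(5) = 1.161 < 5.
f(n) = Omega(n^(1.161+epsilon)) for some epsilon > 0, so Case 3 is the candidate.
Regularity: a*f(n/b) = 5*27*(n/4)^5 = (5/1024)*27*n^5 <= c*f(n) with c = 5/1024 < 1. Satisfied.
Case 3: T(n) = Theta(n^5).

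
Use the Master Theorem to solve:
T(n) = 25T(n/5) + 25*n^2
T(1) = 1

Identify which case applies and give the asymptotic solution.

a=25, b=5, f(n)=25*n^2.
log_5(25) = 2, so n^(log_b(a)) = n^2.
f(n) = Theta(n^2), so Case 2 applies.
T(n) = Theta(n^2 log n).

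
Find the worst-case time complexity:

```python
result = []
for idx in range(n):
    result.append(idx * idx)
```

Time complexity: O(n).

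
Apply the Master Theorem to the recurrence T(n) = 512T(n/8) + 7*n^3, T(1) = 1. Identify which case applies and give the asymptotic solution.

a=512, b=8, f(n)=7*n^3.
log_8(512) = 3, so n^(log_b(a)) = n^3.
f(n) = Theta(n^3), so Case 2 applies.
T(n) = Theta(n^3 log n).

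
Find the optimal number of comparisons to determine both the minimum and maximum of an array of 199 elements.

Naive approach: 396 comparisons (198 for max + 198 for min).
Optimal: Compare elements in pairs first (floor(n/2) = 99 comparisons), then find max among winners and min among losers (99 comparisons each).
Total: ceil(3n/2) - 2 = 297 comparisons. An adversary argument shows this is also a lower bound.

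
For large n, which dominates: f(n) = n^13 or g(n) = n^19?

g(n) = n^19 grows faster: n^19/n^13 = n^6 -> infinity.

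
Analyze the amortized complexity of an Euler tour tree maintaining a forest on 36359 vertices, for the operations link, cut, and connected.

An Euler tour tree stores each tree's Euler tour as a balanced BST keyed by tour position. On 36359 vertices: link concatenates two tours via O(1) splits/joins of size <= 2*36359 (O(log n)); cut splits the tour at the two occurrences of the edge (O(log n)); connected compares BST roots (O(log n) to find the root). All O(log n) amortized.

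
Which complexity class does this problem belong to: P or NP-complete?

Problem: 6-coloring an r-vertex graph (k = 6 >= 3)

This problem is NP-complete: graph k-coloring for k>=3 is NP-complete by reduction from 3-SAT.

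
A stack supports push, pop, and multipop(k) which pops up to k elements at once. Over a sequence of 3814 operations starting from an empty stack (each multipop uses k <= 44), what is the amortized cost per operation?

Each element is pushed exactly once and popped at most once (whether by pop or as part of a multipop). So the total number of individual pops over the whole sequence is at most the number of pushes, which is at most 3814. Total work <= 2 * 3814, hence O(1) amortized per operation.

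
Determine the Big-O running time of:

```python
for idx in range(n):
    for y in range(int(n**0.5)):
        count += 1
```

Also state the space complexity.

Time complexity: O(n * sqrt(n)).
Space complexity: O(1).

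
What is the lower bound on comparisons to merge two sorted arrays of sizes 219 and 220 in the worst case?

Adversary: with |219 - 220| <= 1 the inputs can be fully interleaved so that every adjacent pair in the merged output comes from different arrays. Then each of the 438 adjacent pairs must be directly compared, or the algorithm cannot determine their relative order. Standard merge meets this bound.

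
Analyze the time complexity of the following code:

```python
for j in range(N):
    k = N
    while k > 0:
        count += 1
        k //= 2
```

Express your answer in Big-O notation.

Time complexity: O(n log n).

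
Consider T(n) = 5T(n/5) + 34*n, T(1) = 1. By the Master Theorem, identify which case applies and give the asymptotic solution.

a=5, b=5, f(n)=34*n.
log_5(5) = 1, so n^(log_b(a)) = n.
f(n) = Theta(n), so Case 2 applies.
T(n) = Theta(n log n).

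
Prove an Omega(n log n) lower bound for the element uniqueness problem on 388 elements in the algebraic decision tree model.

In the algebraic decision tree model, element uniqueness on 388 elements is equivalent to determining which cell of an arrangement of C(388,2) = 75078 hyperplanes x_i = x_j contains the input point. Ben-Or's theorem shows this requires Omega(n log n).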